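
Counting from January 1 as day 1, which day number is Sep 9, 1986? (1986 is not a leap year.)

Days in months before Sep: 31 + 28 + 31 + 30 + 31 + 30 + 31 + 31 = 243.
Plus 9 days into Sep → day 252.

252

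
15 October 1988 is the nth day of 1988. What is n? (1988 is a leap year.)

289

Days in months before October: 31 + 29 + 31 + 30 + 31 + 30 + 31 + 31 + 30 = 274.
Plus 15 days into October → day 289.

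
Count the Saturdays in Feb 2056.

Feb 1, 2056 is a Tuesday; the first Saturday on or after it is Feb 5, 2056 (4 days later).
From Feb 5, 2056 to Feb 29, 2056 is 29 − 5 = 24 days.
24 ÷ 7 = 3 full weeks with remainder 3, so 3 more Saturdays after the first → 4.

4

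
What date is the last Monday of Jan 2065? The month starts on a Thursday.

Jan 2065 begins on a Thursday, so the first Monday is Jan 5 (4 days later).
Jan 2065 has 31 days. Adding weeks: 5, 12, 19, 26 — the last one ≤ 31 is the 26th.

Jan 26, 2065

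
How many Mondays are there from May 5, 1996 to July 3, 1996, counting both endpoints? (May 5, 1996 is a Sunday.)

9

May 5, 1996 is a Sunday; the first Monday on or after it is May 6, 1996 (1 day later).
From May 6, 1996 to July 3, 1996: 25 + 30 + 3 = 58 days (rest of May, June, July).
58 ÷ 7 = 8 full weeks with remainder 2, so 8 more Mondays after the first → 9.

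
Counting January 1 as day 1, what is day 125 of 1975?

January has 31 days (125 − 31 = 94 remain).
February has 28 days (94 − 28 = 66 remain).
March has 31 days (66 − 31 = 35 remain).
April has 30 days (35 − 30 = 5 remain).
5 into May → May 5.

May 5, 1975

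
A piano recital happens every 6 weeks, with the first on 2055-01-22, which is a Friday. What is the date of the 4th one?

The 4th occurrence is 3 intervals after the first: 3 × 42 = 126 days after 2055-01-22.
January has 31 days — 9 days to the end of January leaves 117.
February has 28 days (89 left).
March has 31 days (58 left).
April has 30 days (28 left).
28 days into May → 2055-05-28.

2055-05-28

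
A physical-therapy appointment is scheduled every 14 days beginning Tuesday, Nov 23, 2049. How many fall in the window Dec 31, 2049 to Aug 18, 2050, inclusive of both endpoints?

17

Occurrences land 14·i days after Nov 23, 2049 for i = 0, 1, 2, …
Dec 31, 2049 is 38 days after the start; 38 ÷ 14 = 2 remainder 10; since the remainder is 10, round up to i = 3. First occurrence in the window: #4 on Jan 4, 2050 (3×14 = 42 days in).
Aug 18, 2050 is 268 days after the start; 268 ÷ 14 = 19 remainder 2. Last occurrence in the window: #20 on Aug 16, 2050.
Occurrences #4 through #20: 17 in total.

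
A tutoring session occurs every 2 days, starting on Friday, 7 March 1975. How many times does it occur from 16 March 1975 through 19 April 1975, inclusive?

17

Occurrences land 2·i days after 7 March 1975 for i = 0, 1, 2, …
16 March 1975 is 9 days after the start; 9 ÷ 2 = 4 remainder 1; since the remainder is 1, round up to i = 5. First occurrence in the window: #6 on 17 March 1975 (5×2 = 10 days in).
19 April 1975 is 43 days after the start; 43 ÷ 2 = 21 remainder 1. Last occurrence in the window: #22 on 18 April 1975.
Occurrences #6 through #22: 17 in total.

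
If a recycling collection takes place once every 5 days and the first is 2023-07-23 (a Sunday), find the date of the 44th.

The 44th occurrence is 43 intervals after the first: 43 × 5 = 215 days after 2023-07-23.
July has 31 days — 8 days to the end of July leaves 207.
August has 31 days (176 left).
September has 30 days (146 left).
October has 31 days (115 left).
November has 30 days (85 left).
December has 31 days (54 left).
January has 31 days (23 left).
23 days into February → 2024-02-23.

2024-02-23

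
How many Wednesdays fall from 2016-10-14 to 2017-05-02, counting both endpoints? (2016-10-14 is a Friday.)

28

2016-10-14 is a Friday; the first Wednesday on or after it is 2016-10-19 (5 days later).
From 2016-10-19 to 2017-05-02: 12 + 30 + 31 + 31 + 28 + 31 + 30 + 2 = 195 days (rest of October, November, December, January, February, March, April, May).
195 ÷ 7 = 27 full weeks with remainder 6, so 27 more Wednesdays after the first → 28.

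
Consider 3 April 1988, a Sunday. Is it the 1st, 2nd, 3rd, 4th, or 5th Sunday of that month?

Day 3 falls in week ⌈3/7⌉ of the month.
Days 1–7 hold the 1st Sunday, 8–14 the 2nd, 15–21 the 3rd, 22–28 the 4th, 29–31 the 5th.
3 is in the range for the 1st.

1st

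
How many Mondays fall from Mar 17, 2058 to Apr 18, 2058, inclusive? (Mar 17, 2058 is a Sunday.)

Mar 17, 2058 is a Sunday; the first Monday on or after it is Mar 18, 2058 (1 day later).
From Mar 18, 2058 to Apr 18, 2058: 13 + 18 = 31 days (rest of Mar, Apr).
31 ÷ 7 = 4 full weeks with remainder 3, so 4 more Mondays after the first → 5.

5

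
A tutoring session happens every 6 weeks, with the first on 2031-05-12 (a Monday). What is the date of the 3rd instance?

The 3rd occurrence is 2 intervals after the first: 2 × 42 = 84 days after 2031-05-12.
May has 31 days — 19 days to the end of May leaves 65.
June has 30 days (35 left).
July has 31 days (4 left).
4 days into August → 2031-08-04.

2031-08-04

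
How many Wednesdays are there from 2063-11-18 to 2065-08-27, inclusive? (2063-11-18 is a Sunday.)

2063-11-18 is a Sunday; the first Wednesday on or after it is 2063-11-21 (3 days later).
From 2063-11-21 to 2065-08-27: 40 + 366 + 239 = 645 days (rest of 2063, 2064, to 2065-08-27 in 2065).
645 ÷ 7 = 92 full weeks with remainder 1, so 92 more Wednesdays after the first → 93.

93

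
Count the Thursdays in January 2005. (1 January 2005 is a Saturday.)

4

1 January 2005 is a Saturday; the first Thursday on or after it is 6 January 2005 (5 days later).
From 6 January 2005 to 31 January 2005 is 31 − 6 = 25 days.
25 ÷ 7 = 3 full weeks with remainder 4, so 3 more Thursdays after the first → 4.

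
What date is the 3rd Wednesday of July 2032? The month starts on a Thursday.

July 2032 begins on a Thursday, so the first Wednesday is July 7 (6 days later).
The 3rd Wednesday is 2 weeks later: 7 + 14 = 21.

2032-07-21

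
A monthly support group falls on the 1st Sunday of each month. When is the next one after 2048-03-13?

March 2048 starts on a Sunday, so its 1st Sunday is 2048-03-01.
That is not after 2048-03-13, so look at April 2048.
April 2048 starts on a Wednesday, so its 1st Sunday is 2048-04-05 (4 days in).

2048-04-05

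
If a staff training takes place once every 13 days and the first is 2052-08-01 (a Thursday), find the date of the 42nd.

2054-01-16

The 42nd occurrence is 41 intervals after the first: 41 × 13 = 533 days after 2052-08-01.
August has 31 days — 30 days to the end of August leaves 503.
From end of August to end of 2052 is 122 days (381 left).
2053 has 365 days (16 left).
16 days into January → 2054-01-16.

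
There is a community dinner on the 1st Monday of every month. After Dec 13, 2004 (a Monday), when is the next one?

Jan 3, 2005

Dec 2004 starts on a Wednesday, so its 1st Monday is Dec 6, 2004 (5 days in).
That is not after Dec 13, 2004, so look at Jan 2005.
Jan 2005 starts on a Saturday, so its 1st Monday is Jan 3, 2005 (2 days in).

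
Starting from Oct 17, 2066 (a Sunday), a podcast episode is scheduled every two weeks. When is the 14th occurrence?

Apr 17, 2067

The 14th occurrence is 13 intervals after the first: 13 × 14 = 182 days after Oct 17, 2066.
Oct has 31 days — 14 days to the end of Oct leaves 168.
Nov has 30 days (138 left).
Dec has 31 days (107 left).
Jan has 31 days (76 left).
Feb has 28 days (48 left).
Mar has 31 days (17 left).
17 days into Apr → Apr 17, 2067.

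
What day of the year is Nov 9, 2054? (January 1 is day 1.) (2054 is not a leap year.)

313

Days in months before Nov: 31 + 28 + 31 + 30 + 31 + 30 + 31 + 31 + 30 + 31 = 304.
Plus 9 days into Nov → day 313.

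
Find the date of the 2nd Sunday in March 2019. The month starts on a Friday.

March 2019 begins on a Friday, so the first Sunday is March 3 (2 days later).
The 2nd Sunday is 1 weeks later: 3 + 7 = 10.

10 March 2019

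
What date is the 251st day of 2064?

January has 31 days (251 − 31 = 220 remain).
February has 29 days (220 − 29 = 191 remain).
March has 31 days (191 − 31 = 160 remain).
April has 30 days (160 − 30 = 130 remain).
May has 31 days (130 − 31 = 99 remain).
June has 30 days (99 − 30 = 69 remain).
July has 31 days (69 − 31 = 38 remain).
August has 31 days (38 − 31 = 7 remain).
7 into September → September 7.

2064-09-07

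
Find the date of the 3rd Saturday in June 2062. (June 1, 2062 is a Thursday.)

June 2062 begins on a Thursday, so the first Saturday is June 3 (2 days later).
The 3rd Saturday is 2 weeks later: 3 + 14 = 17.

June 17, 2062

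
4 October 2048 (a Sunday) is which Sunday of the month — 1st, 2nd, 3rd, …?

Day 4 falls in week ⌈4/7⌉ of the month.
Days 1–7 hold the 1st Sunday, 8–14 the 2nd, 15–21 the 3rd, 22–28 the 4th, 29–31 the 5th.
4 is in the range for the 1st.

1st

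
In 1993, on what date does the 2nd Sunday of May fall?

The first Sunday of May 1993 is May 2.
The 2nd Sunday is 1 weeks later: 2 + 7 = 9.

May 9, 1993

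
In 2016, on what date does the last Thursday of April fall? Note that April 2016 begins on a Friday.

28 April 2016

April 2016 begins on a Friday, so the first Thursday is April 7 (6 days later).
April 2016 has 30 days. Adding weeks: 7, 14, 21, 28 — the last one ≤ 30 is the 28th.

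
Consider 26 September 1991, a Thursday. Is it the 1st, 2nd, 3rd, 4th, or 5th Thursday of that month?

Day 26 falls in week ⌈26/7⌉ of the month.
Days 1–7 hold the 1st Thursday, 8–14 the 2nd, 15–21 the 3rd, 22–28 the 4th, 29–31 the 5th.
26 is in the range for the 4th.

4th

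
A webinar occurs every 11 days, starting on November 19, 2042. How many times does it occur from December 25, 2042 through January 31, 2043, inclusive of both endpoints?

Occurrences land 11·i days after November 19, 2042 for i = 0, 1, 2, …
December 25, 2042 is 36 days after the start; 36 ÷ 11 = 3 remainder 3; since the remainder is 3, round up to i = 4. First occurrence in the window: #5 on January 2, 2043 (4×11 = 44 days in).
January 31, 2043 is 73 days after the start; 73 ÷ 11 = 6 remainder 7. Last occurrence in the window: #7 on January 24, 2043.
Occurrences #5 through #7: 3 in total.

3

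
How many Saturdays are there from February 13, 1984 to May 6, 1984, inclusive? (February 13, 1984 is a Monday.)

12

February 13, 1984 is a Monday; the first Saturday on or after it is February 18, 1984 (5 days later).
From February 18, 1984 to May 6, 1984: 11 + 31 + 30 + 6 = 78 days (rest of February, March, April, May).
78 ÷ 7 = 11 full weeks with remainder 1, so 11 more Saturdays after the first → 12.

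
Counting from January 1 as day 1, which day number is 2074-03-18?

77

Days in months before March: 31 + 28 = 59.
Plus 18 days into March → day 77.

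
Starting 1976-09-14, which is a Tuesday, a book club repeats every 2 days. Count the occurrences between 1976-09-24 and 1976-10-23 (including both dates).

Occurrences land 2·i days after 1976-09-14 for i = 0, 1, 2, …
1976-09-24 is 10 days after the start; 10 ÷ 2 = 5 remainder 0. First occurrence in the window: #6 on 1976-09-24 (5×2 = 10 days in).
1976-10-23 is 39 days after the start; 39 ÷ 2 = 19 remainder 1. Last occurrence in the window: #20 on 1976-10-22.
Occurrences #6 through #20: 15 in total.

15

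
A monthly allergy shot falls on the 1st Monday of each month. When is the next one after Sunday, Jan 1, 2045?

Jan 2045 starts on a Sunday, so its 1st Monday is Jan 2, 2045 (1 day in).
Jan 2, 2045 is after Jan 1, 2045, so that is the next one.

Jan 2, 2045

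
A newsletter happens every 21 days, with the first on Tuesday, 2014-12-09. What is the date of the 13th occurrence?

2015-08-18

The 13th occurrence is 12 intervals after the first: 12 × 21 = 252 days after 2014-12-09.
December has 31 days — 22 days to the end of December leaves 230.
January has 31 days (199 left).
February has 28 days (171 left).
March has 31 days (140 left).
April has 30 days (110 left).
May has 31 days (79 left).
June has 30 days (49 left).
July has 31 days (18 left).
18 days into August → 2015-08-18.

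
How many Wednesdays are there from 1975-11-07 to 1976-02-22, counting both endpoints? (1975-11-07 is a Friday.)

1975-11-07 is a Friday; the first Wednesday on or after it is 1975-11-12 (5 days later).
From 1975-11-12 to 1976-02-22: 18 + 31 + 31 + 22 = 102 days (rest of November, December, January, February).
102 ÷ 7 = 14 full weeks with remainder 4, so 14 more Wednesdays after the first → 15.

15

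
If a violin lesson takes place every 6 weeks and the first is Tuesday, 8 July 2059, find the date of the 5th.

23 December 2059

The 5th occurrence is 4 intervals after the first: 4 × 42 = 168 days after 8 July 2059.
July has 31 days — 23 days to the end of July leaves 145.
August has 31 days (114 left).
September has 30 days (84 left).
October has 31 days (53 left).
November has 30 days (23 left).
23 days into December → 23 December 2059.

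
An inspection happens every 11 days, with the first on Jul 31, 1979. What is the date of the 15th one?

The 15th occurrence is 14 intervals after the first: 14 × 11 = 154 days after Jul 31, 1979.
Jul has 31 days — 0 days to the end of Jul leaves 154.
Aug has 31 days (123 left).
Sep has 30 days (93 left).
Oct has 31 days (62 left).
Nov has 30 days (32 left).
Dec has 31 days (1 left).
1 day into Jan → Jan 1, 1980.

Jan 1, 1980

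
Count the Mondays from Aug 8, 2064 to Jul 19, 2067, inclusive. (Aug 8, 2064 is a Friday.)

154

Aug 8, 2064 is a Friday; the first Monday on or after it is Aug 11, 2064 (3 days later).
From Aug 11, 2064 to Jul 19, 2067: 142 + 365 + 365 + 200 = 1072 days (rest of 2064, 2065, 2066, to Jul 19, 2067 in 2067).
1072 ÷ 7 = 153 full weeks with remainder 1, so 153 more Mondays after the first → 154.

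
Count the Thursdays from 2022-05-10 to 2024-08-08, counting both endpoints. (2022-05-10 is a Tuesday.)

118

2022-05-10 is a Tuesday; the first Thursday on or after it is 2022-05-12 (2 days later).
From 2022-05-12 to 2024-08-08: 233 + 365 + 221 = 819 days (rest of 2022, 2023, to 2024-08-08 in 2024).
819 ÷ 7 = 117 full weeks with remainder 0, so 117 more Thursdays after the first → 118.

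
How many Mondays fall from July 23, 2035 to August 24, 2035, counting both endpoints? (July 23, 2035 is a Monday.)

5

July 23, 2035 is a Monday; the first Monday on or after it is July 23, 2035.
From July 23, 2035 to August 24, 2035: 8 + 24 = 32 days (rest of July, August).
32 ÷ 7 = 4 full weeks with remainder 4, so 4 more Mondays after the first → 5.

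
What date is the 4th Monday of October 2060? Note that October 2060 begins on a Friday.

October 2060 begins on a Friday, so the first Monday is October 4 (3 days later).
The 4th Monday is 3 weeks later: 4 + 21 = 25.

October 25, 2060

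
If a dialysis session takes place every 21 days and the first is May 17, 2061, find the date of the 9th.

The 9th occurrence is 8 intervals after the first: 8 × 21 = 168 days after May 17, 2061.
May has 31 days — 14 days to the end of May leaves 154.
Jun has 30 days (124 left).
Jul has 31 days (93 left).
Aug has 31 days (62 left).
Sep has 30 days (32 left).
Oct has 31 days (1 left).
1 day into Nov → Nov 1, 2061.

Nov 1, 2061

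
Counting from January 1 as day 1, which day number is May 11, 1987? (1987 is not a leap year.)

131

Days in months before May: 31 + 28 + 31 + 30 = 120.
Plus 11 days into May → day 131.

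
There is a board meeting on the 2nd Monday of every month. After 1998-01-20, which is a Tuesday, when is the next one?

January 1998 starts on a Thursday; its first Monday is the 5th, so the 2nd Monday is the 12th — 1998-01-12.
That is not after 1998-01-20, so look at February 1998.
February 1998 starts on a Sunday; its first Monday is the 2nd, so the 2nd Monday is the 9th — 1998-02-09.

1998-02-09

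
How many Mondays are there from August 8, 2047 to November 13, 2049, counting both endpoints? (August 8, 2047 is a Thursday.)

118

August 8, 2047 is a Thursday; the first Monday on or after it is August 12, 2047 (4 days later).
From August 12, 2047 to November 13, 2049: 141 + 366 + 317 = 824 days (rest of 2047, 2048, to November 13, 2049 in 2049).
824 ÷ 7 = 117 full weeks with remainder 5, so 117 more Mondays after the first → 118.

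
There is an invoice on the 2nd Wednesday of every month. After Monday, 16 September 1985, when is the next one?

September 1985 starts on a Sunday; its first Wednesday is the 4th, so the 2nd Wednesday is the 11th — 11 September 1985.
That is not after 16 September 1985, so look at October 1985.
October 1985 starts on a Tuesday; its first Wednesday is the 2nd, so the 2nd Wednesday is the 9th — 9 October 1985.

9 October 1985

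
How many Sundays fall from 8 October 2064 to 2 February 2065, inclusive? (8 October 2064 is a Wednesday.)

17

8 October 2064 is a Wednesday; the first Sunday on or after it is 12 October 2064 (4 days later).
From 12 October 2064 to 2 February 2065: 19 + 30 + 31 + 31 + 2 = 113 days (rest of October, November, December, January, February).
113 ÷ 7 = 16 full weeks with remainder 1, so 16 more Sundays after the first → 17.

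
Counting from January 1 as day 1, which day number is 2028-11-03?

Days in months before November: 31 + 29 + 31 + 30 + 31 + 30 + 31 + 31 + 30 + 31 = 305.
Plus 3 days into November → day 308.

308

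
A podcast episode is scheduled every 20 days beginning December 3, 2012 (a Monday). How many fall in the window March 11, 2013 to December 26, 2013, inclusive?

15

Occurrences land 20·i days after December 3, 2012 for i = 0, 1, 2, …
March 11, 2013 is 98 days after the start; 98 ÷ 20 = 4 remainder 18; since the remainder is 18, round up to i = 5. First occurrence in the window: #6 on March 13, 2013 (5×20 = 100 days in).
December 26, 2013 is 388 days after the start; 388 ÷ 20 = 19 remainder 8. Last occurrence in the window: #20 on December 18, 2013.
Occurrences #6 through #20: 15 in total.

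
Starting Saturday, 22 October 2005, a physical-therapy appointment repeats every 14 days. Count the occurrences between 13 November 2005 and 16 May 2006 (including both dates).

Occurrences land 14·i days after 22 October 2005 for i = 0, 1, 2, …
13 November 2005 is 22 days after the start; 22 ÷ 14 = 1 remainder 8; since the remainder is 8, round up to i = 2. First occurrence in the window: #3 on 19 November 2005 (2×14 = 28 days in).
16 May 2006 is 206 days after the start; 206 ÷ 14 = 14 remainder 10. Last occurrence in the window: #15 on 6 May 2006.
Occurrences #3 through #15: 13 in total.

13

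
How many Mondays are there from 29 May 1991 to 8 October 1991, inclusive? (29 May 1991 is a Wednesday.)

29 May 1991 is a Wednesday; the first Monday on or after it is 3 June 1991 (5 days later).
From 3 June 1991 to 8 October 1991: 27 + 31 + 31 + 30 + 8 = 127 days (rest of June, July, August, September, October).
127 ÷ 7 = 18 full weeks with remainder 1, so 18 more Mondays after the first → 19.

19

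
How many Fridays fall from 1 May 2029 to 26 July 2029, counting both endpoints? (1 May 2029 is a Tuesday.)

12

1 May 2029 is a Tuesday; the first Friday on or after it is 4 May 2029 (3 days later).
From 4 May 2029 to 26 July 2029: 27 + 30 + 26 = 83 days (rest of May, June, July).
83 ÷ 7 = 11 full weeks with remainder 6, so 11 more Fridays after the first → 12.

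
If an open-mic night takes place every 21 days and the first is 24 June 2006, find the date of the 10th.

30 December 2006

The 10th occurrence is 9 intervals after the first: 9 × 21 = 189 days after 24 June 2006.
June has 30 days — 6 days to the end of June leaves 183.
July has 31 days (152 left).
August has 31 days (121 left).
September has 30 days (91 left).
October has 31 days (60 left).
November has 30 days (30 left).
30 days into December → 30 December 2006.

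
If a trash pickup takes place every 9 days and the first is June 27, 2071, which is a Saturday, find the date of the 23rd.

January 11, 2072

The 23rd occurrence is 22 intervals after the first: 22 × 9 = 198 days after June 27, 2071.
June has 30 days — 3 days to the end of June leaves 195.
July has 31 days (164 left).
August has 31 days (133 left).
September has 30 days (103 left).
October has 31 days (72 left).
November has 30 days (42 left).
December has 31 days (11 left).
11 days into January → January 11, 2072.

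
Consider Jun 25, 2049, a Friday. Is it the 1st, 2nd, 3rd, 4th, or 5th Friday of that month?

Day 25 falls in week ⌈25/7⌉ of the month.
Days 1–7 hold the 1st Friday, 8–14 the 2nd, 15–21 the 3rd, 22–28 the 4th, 29–31 the 5th.
25 is in the range for the 4th.

4th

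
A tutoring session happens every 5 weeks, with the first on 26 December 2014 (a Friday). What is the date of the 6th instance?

The 6th occurrence is 5 intervals after the first: 5 × 35 = 175 days after 26 December 2014.
December has 31 days — 5 days to the end of December leaves 170.
January has 31 days (139 left).
February has 28 days (111 left).
March has 31 days (80 left).
April has 30 days (50 left).
May has 31 days (19 left).
19 days into June → 19 June 2015.

19 June 2015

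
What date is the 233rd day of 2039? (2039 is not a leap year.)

January has 31 days (233 − 31 = 202 remain).
February has 28 days (202 − 28 = 174 remain).
March has 31 days (174 − 31 = 143 remain).
April has 30 days (143 − 30 = 113 remain).
May has 31 days (113 − 31 = 82 remain).
June has 30 days (82 − 30 = 52 remain).
July has 31 days (52 − 31 = 21 remain).
21 into August → August 21.

August 21, 2039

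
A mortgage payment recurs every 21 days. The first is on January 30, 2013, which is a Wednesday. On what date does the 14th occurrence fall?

The 14th occurrence is 13 intervals after the first: 13 × 21 = 273 days after January 30, 2013.
January has 31 days — 1 day to the end of January leaves 272.
February has 28 days (244 left).
March has 31 days (213 left).
April has 30 days (183 left).
May has 31 days (152 left).
June has 30 days (122 left).
July has 31 days (91 left).
August has 31 days (60 left).
September has 30 days (30 left).
30 days into October → October 30, 2013.

October 30, 2013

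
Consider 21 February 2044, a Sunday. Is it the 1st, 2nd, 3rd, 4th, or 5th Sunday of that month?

3rd

Day 21 falls in week ⌈21/7⌉ of the month.
Days 1–7 hold the 1st Sunday, 8–14 the 2nd, 15–21 the 3rd, 22–28 the 4th, 29–31 the 5th.
21 is in the range for the 3rd.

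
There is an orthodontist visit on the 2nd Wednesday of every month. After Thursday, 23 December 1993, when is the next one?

December 1993 starts on a Wednesday; its first Wednesday is the 1st, so the 2nd Wednesday is the 8th — 8 December 1993.
That is not after 23 December 1993, so look at January 1994.
January 1994 starts on a Saturday; its first Wednesday is the 5th, so the 2nd Wednesday is the 12th — 12 January 1994.

12 January 1994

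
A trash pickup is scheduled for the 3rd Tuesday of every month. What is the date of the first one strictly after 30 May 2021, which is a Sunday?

15 June 2021

May 2021 starts on a Saturday; its first Tuesday is the 4th, so the 3rd Tuesday is the 18th — 18 May 2021.
That is not after 30 May 2021, so look at June 2021.
June 2021 starts on a Tuesday; its first Tuesday is the 1st, so the 3rd Tuesday is the 15th — 15 June 2021.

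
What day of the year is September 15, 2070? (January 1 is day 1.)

258

Days in months before September: 31 + 28 + 31 + 30 + 31 + 30 + 31 + 31 = 243.
Plus 15 days into September → day 258.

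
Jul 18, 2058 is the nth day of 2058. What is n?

199

Days in months before Jul: 31 + 28 + 31 + 30 + 31 + 30 = 181.
Plus 18 days into Jul → day 199.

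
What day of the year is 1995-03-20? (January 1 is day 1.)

Days in months before March: 31 + 28 = 59.
Plus 20 days into March → day 79.

79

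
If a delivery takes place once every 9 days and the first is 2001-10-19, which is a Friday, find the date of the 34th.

2002-08-12

The 34th occurrence is 33 intervals after the first: 33 × 9 = 297 days after 2001-10-19.
October has 31 days — 12 days to the end of October leaves 285.
November has 30 days (255 left).
December has 31 days (224 left).
January has 31 days (193 left).
February has 28 days (165 left).
March has 31 days (134 left).
April has 30 days (104 left).
May has 31 days (73 left).
June has 30 days (43 left).
July has 31 days (12 left).
12 days into August → 2002-08-12.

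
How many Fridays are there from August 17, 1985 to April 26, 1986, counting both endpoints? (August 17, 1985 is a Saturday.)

36

August 17, 1985 is a Saturday; the first Friday on or after it is August 23, 1985 (6 days later).
From August 23, 1985 to April 26, 1986: 8 + 30 + 31 + 30 + 31 + 31 + 28 + 31 + 26 = 246 days (rest of August, September, October, November, December, January, February, March, April).
246 ÷ 7 = 35 full weeks with remainder 1, so 35 more Fridays after the first → 36.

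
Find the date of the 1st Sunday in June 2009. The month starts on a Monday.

June 2009 begins on a Monday, so the first Sunday is June 7 (6 days later).

June 7, 2009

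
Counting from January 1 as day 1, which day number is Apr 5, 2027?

95

Days in months before Apr: 31 + 28 + 31 = 90.
Plus 5 days into Apr → day 95.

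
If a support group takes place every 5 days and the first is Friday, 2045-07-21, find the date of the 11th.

2045-09-09

The 11th occurrence is 10 intervals after the first: 10 × 5 = 50 days after 2045-07-21.
July has 31 days — 10 days to the end of July leaves 40.
August has 31 days (9 left).
9 days into September → 2045-09-09.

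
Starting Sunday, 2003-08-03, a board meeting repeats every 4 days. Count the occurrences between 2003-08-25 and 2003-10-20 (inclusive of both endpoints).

14

Occurrences land 4·i days after 2003-08-03 for i = 0, 1, 2, …
2003-08-25 is 22 days after the start; 22 ÷ 4 = 5 remainder 2; since the remainder is 2, round up to i = 6. First occurrence in the window: #7 on 2003-08-27 (6×4 = 24 days in).
2003-10-20 is 78 days after the start; 78 ÷ 4 = 19 remainder 2. Last occurrence in the window: #20 on 2003-10-18.
Occurrences #7 through #20: 14 in total.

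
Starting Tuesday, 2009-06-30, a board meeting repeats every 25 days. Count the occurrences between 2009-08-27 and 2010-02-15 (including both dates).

Occurrences land 25·i days after 2009-06-30 for i = 0, 1, 2, …
2009-08-27 is 58 days after the start; 58 ÷ 25 = 2 remainder 8; since the remainder is 8, round up to i = 3. First occurrence in the window: #4 on 2009-09-13 (3×25 = 75 days in).
2010-02-15 is 230 days after the start; 230 ÷ 25 = 9 remainder 5. Last occurrence in the window: #10 on 2010-02-10.
Occurrences #4 through #10: 7 in total.

7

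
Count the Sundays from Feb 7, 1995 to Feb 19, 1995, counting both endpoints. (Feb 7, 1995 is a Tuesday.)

Feb 7, 1995 is a Tuesday; the first Sunday on or after it is Feb 12, 1995 (5 days later).
From Feb 12, 1995 to Feb 19, 1995 is 19 − 12 = 7 days.
7 ÷ 7 = 1 full weeks with remainder 0, so 1 more Sundays after the first → 2.

2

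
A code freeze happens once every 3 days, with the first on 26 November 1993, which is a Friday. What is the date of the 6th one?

11 December 1993

The 6th occurrence is 5 intervals after the first: 5 × 3 = 15 days after 26 November 1993.
November has 30 days — 4 days to the end of November leaves 11.
11 days into December → 11 December 1993.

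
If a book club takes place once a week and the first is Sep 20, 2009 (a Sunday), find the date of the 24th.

Feb 28, 2010

The 24th occurrence is 23 intervals after the first: 23 × 7 = 161 days after Sep 20, 2009.
Sep has 30 days — 10 days to the end of Sep leaves 151.
Oct has 31 days (120 left).
Nov has 30 days (90 left).
Dec has 31 days (59 left).
Jan has 31 days (28 left).
28 days into Feb → Feb 28, 2010.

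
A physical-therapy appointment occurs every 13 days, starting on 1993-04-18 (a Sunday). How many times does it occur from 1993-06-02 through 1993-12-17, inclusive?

15

Occurrences land 13·i days after 1993-04-18 for i = 0, 1, 2, …
1993-06-02 is 45 days after the start; 45 ÷ 13 = 3 remainder 6; since the remainder is 6, round up to i = 4. First occurrence in the window: #5 on 1993-06-09 (4×13 = 52 days in).
1993-12-17 is 243 days after the start; 243 ÷ 13 = 18 remainder 9. Last occurrence in the window: #19 on 1993-12-08.
Occurrences #5 through #19: 15 in total.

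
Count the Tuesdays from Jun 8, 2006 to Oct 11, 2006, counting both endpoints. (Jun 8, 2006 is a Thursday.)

Jun 8, 2006 is a Thursday; the first Tuesday on or after it is Jun 13, 2006 (5 days later).
From Jun 13, 2006 to Oct 11, 2006: 17 + 31 + 31 + 30 + 11 = 120 days (rest of Jun, Jul, Aug, Sep, Oct).
120 ÷ 7 = 17 full weeks with remainder 1, so 17 more Tuesdays after the first → 18.

18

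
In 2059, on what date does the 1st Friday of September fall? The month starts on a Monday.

September 5, 2059

September 2059 begins on a Monday, so the first Friday is September 5 (4 days later).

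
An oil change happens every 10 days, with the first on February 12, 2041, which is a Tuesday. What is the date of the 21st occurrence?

August 31, 2041

The 21st occurrence is 20 intervals after the first: 20 × 10 = 200 days after February 12, 2041.
February has 28 days — 16 days to the end of February leaves 184.
March has 31 days (153 left).
April has 30 days (123 left).
May has 31 days (92 left).
June has 30 days (62 left).
July has 31 days (31 left).
31 days into August → August 31, 2041.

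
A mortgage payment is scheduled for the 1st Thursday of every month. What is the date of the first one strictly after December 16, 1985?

December 1985 starts on a Sunday, so its 1st Thursday is December 5, 1985 (4 days in).
That is not after December 16, 1985, so look at January 1986.
January 1986 starts on a Wednesday, so its 1st Thursday is January 2, 1986 (1 day in).

January 2, 1986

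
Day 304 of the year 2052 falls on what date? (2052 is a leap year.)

January has 31 days (304 − 31 = 273 remain).
February has 29 days (273 − 29 = 244 remain).
March has 31 days (244 − 31 = 213 remain).
April has 30 days (213 − 30 = 183 remain).
May has 31 days (183 − 31 = 152 remain).
June has 30 days (152 − 30 = 122 remain).
July has 31 days (122 − 31 = 91 remain).
August has 31 days (91 − 31 = 60 remain).
September has 30 days (60 − 30 = 30 remain).
30 into October → October 30.

30 October 2052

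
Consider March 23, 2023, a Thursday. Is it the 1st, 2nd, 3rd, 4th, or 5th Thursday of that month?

4th

Day 23 falls in week ⌈23/7⌉ of the month.
Days 1–7 hold the 1st Thursday, 8–14 the 2nd, 15–21 the 3rd, 22–28 the 4th, 29–31 the 5th.
23 is in the range for the 4th.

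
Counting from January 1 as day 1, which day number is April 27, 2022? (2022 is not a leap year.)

117

Days in months before April: 31 + 28 + 31 = 90.
Plus 27 days into April → day 117.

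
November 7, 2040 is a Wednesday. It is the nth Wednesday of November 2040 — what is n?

Day 7 falls in week ⌈7/7⌉ of the month.
Days 1–7 hold the 1st Wednesday, 8–14 the 2nd, 15–21 the 3rd, 22–28 the 4th, 29–31 the 5th.
7 is in the range for the 1st.

1st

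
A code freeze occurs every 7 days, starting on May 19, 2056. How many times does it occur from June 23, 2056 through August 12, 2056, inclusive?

8

Occurrences land 7·i days after May 19, 2056 for i = 0, 1, 2, …
June 23, 2056 is 35 days after the start; 35 ÷ 7 = 5 remainder 0. First occurrence in the window: #6 on June 23, 2056 (5×7 = 35 days in).
August 12, 2056 is 85 days after the start; 85 ÷ 7 = 12 remainder 1. Last occurrence in the window: #13 on August 11, 2056.
Occurrences #6 through #13: 8 in total.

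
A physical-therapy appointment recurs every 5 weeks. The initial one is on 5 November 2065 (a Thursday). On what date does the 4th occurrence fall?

The 4th occurrence is 3 intervals after the first: 3 × 35 = 105 days after 5 November 2065.
November has 30 days — 25 days to the end of November leaves 80.
December has 31 days (49 left).
January has 31 days (18 left).
18 days into February → 18 February 2066.

18 February 2066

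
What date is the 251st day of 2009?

January has 31 days (251 − 31 = 220 remain).
February has 28 days (220 − 28 = 192 remain).
March has 31 days (192 − 31 = 161 remain).
April has 30 days (161 − 30 = 131 remain).
May has 31 days (131 − 31 = 100 remain).
June has 30 days (100 − 30 = 70 remain).
July has 31 days (70 − 31 = 39 remain).
August has 31 days (39 − 31 = 8 remain).
8 into September → September 8.

2009-09-08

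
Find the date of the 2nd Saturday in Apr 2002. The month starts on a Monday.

Apr 2002 begins on a Monday, so the first Saturday is Apr 6 (5 days later).
The 2nd Saturday is 1 weeks later: 6 + 7 = 13.

Apr 13, 2002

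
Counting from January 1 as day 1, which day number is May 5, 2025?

Days in months before May: 31 + 28 + 31 + 30 = 120.
Plus 5 days into May → day 125.

125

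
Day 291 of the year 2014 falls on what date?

October 18, 2014

January has 31 days (291 − 31 = 260 remain).
February has 28 days (260 − 28 = 232 remain).
March has 31 days (232 − 31 = 201 remain).
April has 30 days (201 − 30 = 171 remain).
May has 31 days (171 − 31 = 140 remain).
June has 30 days (140 − 30 = 110 remain).
July has 31 days (110 − 31 = 79 remain).
August has 31 days (79 − 31 = 48 remain).
September has 30 days (48 − 30 = 18 remain).
18 into October → October 18.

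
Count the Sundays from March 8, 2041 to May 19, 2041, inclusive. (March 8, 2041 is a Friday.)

11

March 8, 2041 is a Friday; the first Sunday on or after it is March 10, 2041 (2 days later).
From March 10, 2041 to May 19, 2041: 21 + 30 + 19 = 70 days (rest of March, April, May).
70 ÷ 7 = 10 full weeks with remainder 0, so 10 more Sundays after the first → 11.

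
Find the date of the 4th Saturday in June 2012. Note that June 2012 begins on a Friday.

2012-06-23

June 2012 begins on a Friday, so the first Saturday is June 2 (1 day later).
The 4th Saturday is 3 weeks later: 2 + 21 = 23.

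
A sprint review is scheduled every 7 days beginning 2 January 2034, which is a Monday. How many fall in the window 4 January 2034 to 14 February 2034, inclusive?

Occurrences land 7·i days after 2 January 2034 for i = 0, 1, 2, …
4 January 2034 is 2 days after the start; 2 ÷ 7 = 0 remainder 2; since the remainder is 2, round up to i = 1. First occurrence in the window: #2 on 9 January 2034 (1×7 = 7 days in).
14 February 2034 is 43 days after the start; 43 ÷ 7 = 6 remainder 1. Last occurrence in the window: #7 on 13 February 2034.
Occurrences #2 through #7: 6 in total.

6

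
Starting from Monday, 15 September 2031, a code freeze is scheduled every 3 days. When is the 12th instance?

18 October 2031

The 12th occurrence is 11 intervals after the first: 11 × 3 = 33 days after 15 September 2031.
September has 30 days — 15 days to the end of September leaves 18.
18 days into October → 18 October 2031.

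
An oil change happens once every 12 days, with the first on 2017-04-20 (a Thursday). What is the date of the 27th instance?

The 27th occurrence is 26 intervals after the first: 26 × 12 = 312 days after 2017-04-20.
April has 30 days — 10 days to the end of April leaves 302.
May has 31 days (271 left).
June has 30 days (241 left).
July has 31 days (210 left).
August has 31 days (179 left).
September has 30 days (149 left).
October has 31 days (118 left).
November has 30 days (88 left).
December has 31 days (57 left).
January has 31 days (26 left).
26 days into February → 2018-02-26.

2018-02-26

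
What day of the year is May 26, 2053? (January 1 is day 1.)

146

Days in months before May: 31 + 28 + 31 + 30 = 120.
Plus 26 days into May → day 146.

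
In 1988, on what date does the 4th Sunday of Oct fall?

Oct 1988 begins on a Saturday, so the first Sunday is Oct 2 (1 day later).
The 4th Sunday is 3 weeks later: 2 + 21 = 23.

Oct 23, 1988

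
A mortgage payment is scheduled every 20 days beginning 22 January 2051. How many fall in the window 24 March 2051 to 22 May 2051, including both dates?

3

Occurrences land 20·i days after 22 January 2051 for i = 0, 1, 2, …
24 March 2051 is 61 days after the start; 61 ÷ 20 = 3 remainder 1; since the remainder is 1, round up to i = 4. First occurrence in the window: #5 on 12 April 2051 (4×20 = 80 days in).
22 May 2051 is 120 days after the start; 120 ÷ 20 = 6 remainder 0. Last occurrence in the window: #7 on 22 May 2051.
Occurrences #5 through #7: 3 in total.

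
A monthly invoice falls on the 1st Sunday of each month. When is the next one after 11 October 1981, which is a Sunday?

October 1981 starts on a Thursday, so its 1st Sunday is 4 October 1981 (3 days in).
That is not after 11 October 1981, so look at November 1981.
November 1981 starts on a Sunday, so its 1st Sunday is 1 November 1981.

1 November 1981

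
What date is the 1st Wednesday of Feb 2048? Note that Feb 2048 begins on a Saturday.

Feb 2048 begins on a Saturday, so the first Wednesday is Feb 5 (4 days later).

Feb 5, 2048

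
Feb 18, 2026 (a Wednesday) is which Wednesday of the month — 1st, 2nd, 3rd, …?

Day 18 falls in week ⌈18/7⌉ of the month.
Days 1–7 hold the 1st Wednesday, 8–14 the 2nd, 15–21 the 3rd, 22–28 the 4th, 29–31 the 5th.
18 is in the range for the 3rd.

3rd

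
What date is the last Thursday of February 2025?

27 February 2025

February 2025 begins on a Saturday, so the first Thursday is February 6 (5 days later).
February 2025 has 28 days. Adding weeks: 6, 13, 20, 27 — the last one ≤ 28 is the 27th.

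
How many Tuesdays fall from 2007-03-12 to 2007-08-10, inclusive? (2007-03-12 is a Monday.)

2007-03-12 is a Monday; the first Tuesday on or after it is 2007-03-13 (1 day later).
From 2007-03-13 to 2007-08-10: 18 + 30 + 31 + 30 + 31 + 10 = 150 days (rest of March, April, May, June, July, August).
150 ÷ 7 = 21 full weeks with remainder 3, so 21 more Tuesdays after the first → 22.

22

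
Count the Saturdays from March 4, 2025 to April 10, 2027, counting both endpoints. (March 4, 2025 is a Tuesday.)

110

March 4, 2025 is a Tuesday; the first Saturday on or after it is March 8, 2025 (4 days later).
From March 8, 2025 to April 10, 2027: 298 + 365 + 100 = 763 days (rest of 2025, 2026, to April 10, 2027 in 2027).
763 ÷ 7 = 109 full weeks with remainder 0, so 109 more Saturdays after the first → 110.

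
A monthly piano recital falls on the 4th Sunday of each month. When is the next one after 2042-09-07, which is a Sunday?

September 2042 starts on a Monday; its first Sunday is the 7th, so the 4th Sunday is the 28th — 2042-09-28.
2042-09-28 is after 2042-09-07, so that is the next one.

2042-09-28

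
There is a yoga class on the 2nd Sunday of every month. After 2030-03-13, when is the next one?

2030-04-14

March 2030 starts on a Friday; its first Sunday is the 3rd, so the 2nd Sunday is the 10th — 2030-03-10.
That is not after 2030-03-13, so look at April 2030.
April 2030 starts on a Monday; its first Sunday is the 7th, so the 2nd Sunday is the 14th — 2030-04-14.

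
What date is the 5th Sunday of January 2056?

The first Sunday of January 2056 is January 2.
The 5th Sunday is 4 weeks later: 2 + 28 = 30.

30 January 2056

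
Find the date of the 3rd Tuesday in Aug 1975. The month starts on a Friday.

Aug 19, 1975

Aug 1975 begins on a Friday, so the first Tuesday is Aug 5 (4 days later).
The 3rd Tuesday is 2 weeks later: 5 + 14 = 19.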